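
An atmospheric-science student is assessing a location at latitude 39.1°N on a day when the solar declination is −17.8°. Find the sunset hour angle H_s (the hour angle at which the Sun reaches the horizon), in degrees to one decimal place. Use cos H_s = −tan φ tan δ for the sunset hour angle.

−tan φ tan δ = −(0.8127)(-0.3211) = 0.2610; H_s = arccos(0.2610) = 74.87°.

74.9°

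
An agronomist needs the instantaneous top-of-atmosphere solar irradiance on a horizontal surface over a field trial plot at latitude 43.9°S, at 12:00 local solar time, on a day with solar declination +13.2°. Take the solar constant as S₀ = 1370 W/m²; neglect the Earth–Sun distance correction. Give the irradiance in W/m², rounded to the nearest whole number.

Hour angle H = 15° × (12 − 12) = 0.00°.
cos θ_z = sin φ sin δ + cos φ cos δ cos H = (-0.6934)(0.2284) + (0.7206)(0.9736)(1.0000) = 0.5432.
Top-of-atmosphere irradiance = S₀ cos θ_z = 1370 × 0.5432 = 744.18 W/m².

744 W/m²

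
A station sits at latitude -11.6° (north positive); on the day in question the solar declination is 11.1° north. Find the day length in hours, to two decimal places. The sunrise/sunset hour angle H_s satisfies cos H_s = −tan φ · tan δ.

11.69 hours

−tan φ tan δ = −(-0.2053)(0.1962) = 0.0403; H_s = arccos(0.0403) = 87.69°.
Day length = 2 H_s / 15° h⁻¹ = 175.38° / 15 = 11.692 h.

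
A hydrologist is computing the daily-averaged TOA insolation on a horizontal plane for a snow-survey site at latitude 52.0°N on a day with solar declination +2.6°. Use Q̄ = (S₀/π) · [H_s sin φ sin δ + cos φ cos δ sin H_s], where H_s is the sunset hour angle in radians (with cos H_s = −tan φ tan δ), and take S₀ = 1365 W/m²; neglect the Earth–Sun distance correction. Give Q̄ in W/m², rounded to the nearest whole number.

292 W/m²

−tan φ tan δ = −(1.2799)(0.0454) = -0.0581; H_s = arccos(-0.0581) = 93.33°. In radians, H_s = 1.6289.
H_s sin φ sin δ = 1.6289 × 0.7880 × 0.0454 = 0.0583.
cos φ cos δ sin H_s = 0.6157 × 0.9990 × 0.9983 = 0.6140.
Q̄ = (1365/π) × (0.0583 + 0.6140) = 434.49 × 0.6723 = 292.11 W/m².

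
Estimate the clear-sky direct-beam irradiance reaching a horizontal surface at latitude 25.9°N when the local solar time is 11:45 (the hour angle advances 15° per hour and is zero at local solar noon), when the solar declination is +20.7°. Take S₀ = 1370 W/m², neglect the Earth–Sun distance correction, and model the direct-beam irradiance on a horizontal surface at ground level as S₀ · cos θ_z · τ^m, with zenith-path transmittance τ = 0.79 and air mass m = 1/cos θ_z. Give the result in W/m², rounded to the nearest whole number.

Hour angle H = 15° × (11.75 − 12) = -3.75°.
cos θ_z = sin φ sin δ + cos φ cos δ cos H = (0.4368)(0.3535) + (0.8996)(0.9354)(0.9979) = 0.9941.
Air mass m = 1/cos θ_z = 1/0.9941 = 1.006; τ^m = 0.79^1.006 = 0.7889.
Surface direct beam = 1370 × 0.9941 × 0.7889 = 1074.42 W/m².

1074 W/m²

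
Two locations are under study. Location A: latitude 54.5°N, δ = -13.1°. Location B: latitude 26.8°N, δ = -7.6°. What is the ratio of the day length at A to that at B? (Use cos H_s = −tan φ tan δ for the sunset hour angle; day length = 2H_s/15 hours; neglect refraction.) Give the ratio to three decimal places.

A: H_s = arccos(−tan 54.5° · tan -13.1°) = 70.96°, so 2H_s/15 = 9.4613 h.
B: H_s = arccos(−tan 26.8° · tan -7.6°) = 86.14°, so 2H_s/15 = 11.4853 h.
Ratio A/B = 9.4613 / 11.4853 = 0.8238.

0.824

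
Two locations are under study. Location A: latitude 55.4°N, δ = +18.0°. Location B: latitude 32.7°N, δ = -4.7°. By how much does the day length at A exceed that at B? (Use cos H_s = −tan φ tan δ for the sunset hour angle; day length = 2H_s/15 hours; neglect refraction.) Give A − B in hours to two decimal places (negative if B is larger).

A: H_s = arccos(−tan 55.4° · tan 18.0°) = 118.10°, so 2H_s/15 = 15.7467 h.
B: H_s = arccos(−tan 32.7° · tan -4.7°) = 86.97°, so 2H_s/15 = 11.5960 h.
A − B = 15.7467 − 11.5960 = 4.1507 h.

+4.15 h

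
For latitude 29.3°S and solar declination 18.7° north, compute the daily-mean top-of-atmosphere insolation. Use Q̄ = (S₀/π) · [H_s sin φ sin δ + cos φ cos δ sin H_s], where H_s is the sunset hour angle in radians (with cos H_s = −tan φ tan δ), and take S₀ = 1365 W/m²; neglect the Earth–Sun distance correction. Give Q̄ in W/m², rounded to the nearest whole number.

The sunset hour angle satisfies cos H_s = −tan φ tan δ = 0.1899, giving H_s = 79.05°. In radians, H_s = 1.3797.
H_s sin φ sin δ = 1.3797 × -0.4894 × 0.3206 = -0.2165.
cos φ cos δ sin H_s = 0.8721 × 0.9472 × 0.9818 = 0.8110.
Q̄ = (1365/π) × (-0.2165 + 0.8110) = 434.49 × 0.5945 = 258.30 W/m².

258 W/m²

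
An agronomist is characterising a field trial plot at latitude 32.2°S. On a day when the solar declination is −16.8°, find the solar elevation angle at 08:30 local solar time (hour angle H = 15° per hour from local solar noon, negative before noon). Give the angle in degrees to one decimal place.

40.3°

Hour angle H = 15° × (8.5 − 12) = -52.50°.
cos θ_z = sin(-32.2°) sin(-16.8°) + cos(-32.2°) cos(-16.8°) cos(-52.50°) = 0.1540 + 0.4931 = 0.6471.
θ_z = arccos(0.6471) = 49.68°, so the elevation is 90° − 49.68° = 40.32°.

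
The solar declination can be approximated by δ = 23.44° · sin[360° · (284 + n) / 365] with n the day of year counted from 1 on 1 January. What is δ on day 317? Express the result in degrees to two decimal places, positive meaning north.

360 × (284 + 317) / 365 = 592.767°; sin(592.767°) = -0.7962.
δ = 23.44 × -0.7962 = -18.663° ≈ -18.66°.

-18.66°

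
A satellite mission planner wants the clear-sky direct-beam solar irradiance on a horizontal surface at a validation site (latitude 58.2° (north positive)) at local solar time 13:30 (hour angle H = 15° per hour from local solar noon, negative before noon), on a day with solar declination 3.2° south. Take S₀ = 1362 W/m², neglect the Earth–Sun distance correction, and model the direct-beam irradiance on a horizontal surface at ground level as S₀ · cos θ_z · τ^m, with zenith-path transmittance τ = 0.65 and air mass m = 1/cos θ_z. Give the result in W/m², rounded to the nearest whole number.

Hour angle H = 15° × (13.5 − 12) = 22.50°.
With φ = 58.2°, δ = -3.2°, H = 22.50°: sin φ sin δ = -0.0474, cos φ cos δ cos H = 0.4861, so cos θ_z = 0.4387.
Air mass m = 1/cos θ_z = 1/0.4387 = 2.279; τ^m = 0.65^2.279 = 0.3747.
Surface direct beam = 1362 × 0.4387 × 0.3747 = 223.89 W/m².

224 W/m²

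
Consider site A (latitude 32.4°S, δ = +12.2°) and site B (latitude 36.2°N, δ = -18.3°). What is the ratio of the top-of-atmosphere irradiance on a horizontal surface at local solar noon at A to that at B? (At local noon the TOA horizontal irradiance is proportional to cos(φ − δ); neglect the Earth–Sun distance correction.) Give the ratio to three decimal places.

1.226

A: cos θ_z = cos(-32.4° − (12.2°)) = 0.7120.
B: cos θ_z = cos(36.2° − (-18.3°)) = 0.5807.
Ratio A/B = 0.7120 / 0.5807 = 1.2261.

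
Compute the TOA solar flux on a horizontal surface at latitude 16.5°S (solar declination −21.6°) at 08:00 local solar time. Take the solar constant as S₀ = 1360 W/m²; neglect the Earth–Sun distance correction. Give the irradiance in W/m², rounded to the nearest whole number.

Hour angle H = 15° × (8 − 12) = -60.00°.
cos θ_z = sin(-16.5°) sin(-21.6°) + cos(-16.5°) cos(-21.6°) cos(-60.00°) = 0.1046 + 0.4457 = 0.5503.
Top-of-atmosphere irradiance = S₀ cos θ_z = 1360 × 0.5503 = 748.41 W/m².

748 W/m²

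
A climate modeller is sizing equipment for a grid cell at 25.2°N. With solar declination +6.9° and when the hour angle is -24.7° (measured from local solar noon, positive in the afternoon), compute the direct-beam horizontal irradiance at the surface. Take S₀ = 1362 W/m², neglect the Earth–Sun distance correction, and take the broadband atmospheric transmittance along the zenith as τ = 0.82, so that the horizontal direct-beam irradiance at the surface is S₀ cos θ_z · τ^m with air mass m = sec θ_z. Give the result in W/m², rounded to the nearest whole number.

940 W/m²

With φ = 25.2°, δ = 6.9°, H = -24.70°: sin φ sin δ = 0.0512, cos φ cos δ cos H = 0.8161, so cos θ_z = 0.8673.
Air mass m = 1/cos θ_z = 1/0.8673 = 1.153; τ^m = 0.82^1.153 = 0.7955.
Surface direct beam = 1362 × 0.8673 × 0.7955 = 939.69 W/m².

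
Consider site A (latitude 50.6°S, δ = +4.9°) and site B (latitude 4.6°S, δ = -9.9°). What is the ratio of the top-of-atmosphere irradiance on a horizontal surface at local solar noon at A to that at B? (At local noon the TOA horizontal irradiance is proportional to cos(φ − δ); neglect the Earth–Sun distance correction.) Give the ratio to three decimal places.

0.569

A: cos θ_z = cos(-50.6° − (4.9°)) = 0.5664.
B: cos θ_z = cos(-4.6° − (-9.9°)) = 0.9957.
Ratio A/B = 0.5664 / 0.9957 = 0.5688.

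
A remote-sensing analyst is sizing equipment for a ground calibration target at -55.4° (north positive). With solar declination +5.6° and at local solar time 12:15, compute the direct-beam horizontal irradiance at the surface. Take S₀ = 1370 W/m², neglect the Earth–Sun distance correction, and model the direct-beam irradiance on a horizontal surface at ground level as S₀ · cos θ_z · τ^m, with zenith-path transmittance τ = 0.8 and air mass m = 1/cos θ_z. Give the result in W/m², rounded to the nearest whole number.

418 W/m²

Hour angle H = 15° × (12.25 − 12) = 3.75°.
With φ = -55.4°, δ = 5.6°, H = 3.75°: sin φ sin δ = -0.0803, cos φ cos δ cos H = 0.5639, so cos θ_z = 0.4836.
Air mass m = 1/cos θ_z = 1/0.4836 = 2.068; τ^m = 0.8^2.068 = 0.6304.
Surface direct beam = 1370 × 0.4836 × 0.6304 = 417.66 W/m².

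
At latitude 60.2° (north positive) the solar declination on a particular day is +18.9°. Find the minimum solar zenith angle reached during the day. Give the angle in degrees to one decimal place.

41.3°

At local solar noon the hour angle is zero, so the zenith angle is |φ − δ| = |60.2° − (18.9°)| = 41.3°.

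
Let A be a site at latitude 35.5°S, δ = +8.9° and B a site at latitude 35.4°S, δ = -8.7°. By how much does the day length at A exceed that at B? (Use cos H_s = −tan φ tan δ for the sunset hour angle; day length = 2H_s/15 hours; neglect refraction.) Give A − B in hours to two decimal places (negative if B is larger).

A: H_s = arccos(−tan -35.5° · tan 8.9°) = 83.59°, so 2H_s/15 = 11.1453 h.
B: H_s = arccos(−tan -35.4° · tan -8.7°) = 96.24°, so 2H_s/15 = 12.8320 h.
A − B = 11.1453 − 12.8320 = -1.6867 h.

-1.69 h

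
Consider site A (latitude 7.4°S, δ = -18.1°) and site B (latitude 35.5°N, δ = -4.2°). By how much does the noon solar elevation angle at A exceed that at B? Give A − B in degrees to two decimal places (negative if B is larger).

A: 90° − |-7.4 − (-18.1)| = 79.30°.
B: 90° − |35.5 − (-4.2)| = 50.30°.
A − B = 79.30 − 50.30 = 29.00°.

+29.00°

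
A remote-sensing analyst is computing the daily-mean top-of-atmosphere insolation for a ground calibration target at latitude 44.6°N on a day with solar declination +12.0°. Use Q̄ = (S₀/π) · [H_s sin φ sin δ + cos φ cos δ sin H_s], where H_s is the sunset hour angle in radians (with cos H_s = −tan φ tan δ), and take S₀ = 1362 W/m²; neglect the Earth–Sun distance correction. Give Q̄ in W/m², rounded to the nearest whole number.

−tan φ tan δ = −(0.9861)(0.2126) = -0.2096; H_s = arccos(-0.2096) = 102.10°. In radians, H_s = 1.7820.
H_s sin φ sin δ = 1.7820 × 0.7022 × 0.2079 = 0.2601.
cos φ cos δ sin H_s = 0.7120 × 0.9781 × 0.9778 = 0.6809.
Q̄ = (1362/π) × (0.2601 + 0.6809) = 433.54 × 0.9410 = 407.96 W/m².

408 W/m²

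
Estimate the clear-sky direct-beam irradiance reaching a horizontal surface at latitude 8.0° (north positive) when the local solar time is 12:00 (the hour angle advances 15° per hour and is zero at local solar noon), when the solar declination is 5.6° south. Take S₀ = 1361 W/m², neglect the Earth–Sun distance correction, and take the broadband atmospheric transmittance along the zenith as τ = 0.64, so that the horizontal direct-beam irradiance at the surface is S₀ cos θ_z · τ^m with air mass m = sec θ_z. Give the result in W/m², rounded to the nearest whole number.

Hour angle H = 15° × (12 − 12) = 0.00°.
cos θ_z = sin φ sin δ + cos φ cos δ cos H = (0.1392)(-0.0976) + (0.9903)(0.9952)(1.0000) = 0.9720.
Air mass m = 1/cos θ_z = 1/0.9720 = 1.029; τ^m = 0.64^1.029 = 0.6318.
Surface direct beam = 1361 × 0.9720 × 0.6318 = 835.80 W/m².

836 W/m²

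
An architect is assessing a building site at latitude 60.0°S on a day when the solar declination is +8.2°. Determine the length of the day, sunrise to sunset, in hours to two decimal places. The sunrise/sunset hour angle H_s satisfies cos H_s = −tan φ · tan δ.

−tan φ tan δ = −(-1.7321)(0.1441) = 0.2496; H_s = arccos(0.2496) = 75.55°.
Day length = 2 H_s / 15° h⁻¹ = 151.10° / 15 = 10.073 h.

10.07 hours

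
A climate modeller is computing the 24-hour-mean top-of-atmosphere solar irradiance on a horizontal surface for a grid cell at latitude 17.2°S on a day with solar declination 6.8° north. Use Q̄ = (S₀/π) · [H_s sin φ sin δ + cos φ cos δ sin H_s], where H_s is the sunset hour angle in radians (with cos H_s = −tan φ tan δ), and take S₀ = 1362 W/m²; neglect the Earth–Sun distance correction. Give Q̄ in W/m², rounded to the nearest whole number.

388 W/m²

−tan φ tan δ = −(-0.3096)(0.1192) = 0.0369; H_s = arccos(0.0369) = 87.89°. In radians, H_s = 1.5340.
H_s sin φ sin δ = 1.5340 × -0.2957 × 0.1184 = -0.0537.
cos φ cos δ sin H_s = 0.9553 × 0.9930 × 0.9993 = 0.9479.
Q̄ = (1362/π) × (-0.0537 + 0.9479) = 433.54 × 0.8942 = 387.67 W/m².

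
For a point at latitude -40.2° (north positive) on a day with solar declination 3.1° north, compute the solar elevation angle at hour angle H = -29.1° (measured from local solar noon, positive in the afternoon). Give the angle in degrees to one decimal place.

39.2°

With φ = -40.2°, δ = 3.1°, H = -29.10°: sin φ sin δ = -0.0349, cos φ cos δ cos H = 0.6664, so cos θ_z = 0.6315.
θ_z = arccos(0.6315) = 50.84°, so the elevation is 90° − 50.84° = 39.16°.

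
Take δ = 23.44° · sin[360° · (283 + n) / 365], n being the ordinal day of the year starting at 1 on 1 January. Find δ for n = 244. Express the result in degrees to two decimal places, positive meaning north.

360 × (283 + 244) / 365 = 519.781°; sin(519.781°) = 0.3456.
δ = 23.44 × 0.3456 = 8.101° ≈ +8.10°.

+8.10°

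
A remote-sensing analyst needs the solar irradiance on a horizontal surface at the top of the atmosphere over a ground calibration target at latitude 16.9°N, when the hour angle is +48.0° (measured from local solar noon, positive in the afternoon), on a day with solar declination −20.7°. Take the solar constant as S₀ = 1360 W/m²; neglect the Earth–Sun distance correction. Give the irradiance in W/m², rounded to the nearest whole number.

675 W/m²

cos θ_z = sin(16.9°) sin(-20.7°) + cos(16.9°) cos(-20.7°) cos(48.00°) = -0.1028 + 0.5989 = 0.4961.
Top-of-atmosphere irradiance = S₀ cos θ_z = 1360 × 0.4961 = 674.70 W/m².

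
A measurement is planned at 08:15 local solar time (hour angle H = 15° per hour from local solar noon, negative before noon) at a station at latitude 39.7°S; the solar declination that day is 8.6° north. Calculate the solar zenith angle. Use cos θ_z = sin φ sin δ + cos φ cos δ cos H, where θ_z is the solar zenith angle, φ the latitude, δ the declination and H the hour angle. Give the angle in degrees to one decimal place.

Hour angle H = 15° × (8.25 − 12) = -56.25°.
cos θ_z = sin φ sin δ + cos φ cos δ cos H = (-0.6388)(0.1495) + (0.7694)(0.9888)(0.5556) = 0.3272.
θ_z = arccos(0.3272) = 70.90°.

70.9°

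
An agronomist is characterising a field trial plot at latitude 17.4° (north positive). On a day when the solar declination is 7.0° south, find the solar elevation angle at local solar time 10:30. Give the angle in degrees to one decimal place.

Hour angle H = 15° × (10.5 − 12) = -22.50°.
cos θ_z = sin(17.4°) sin(-7.0°) + cos(17.4°) cos(-7.0°) cos(-22.50°) = -0.0364 + 0.8750 = 0.8386.
θ_z = arccos(0.8386) = 33.01°, so the elevation is 90° − 33.01° = 56.99°.

57.0°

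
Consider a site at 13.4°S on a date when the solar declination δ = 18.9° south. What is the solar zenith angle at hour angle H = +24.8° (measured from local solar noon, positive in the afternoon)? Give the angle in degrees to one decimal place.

With φ = -13.4°, δ = -18.9°, H = 24.80°: sin φ sin δ = 0.0751, cos φ cos δ cos H = 0.8355, so cos θ_z = 0.9106.
θ_z = arccos(0.9106) = 24.41°.

24.4°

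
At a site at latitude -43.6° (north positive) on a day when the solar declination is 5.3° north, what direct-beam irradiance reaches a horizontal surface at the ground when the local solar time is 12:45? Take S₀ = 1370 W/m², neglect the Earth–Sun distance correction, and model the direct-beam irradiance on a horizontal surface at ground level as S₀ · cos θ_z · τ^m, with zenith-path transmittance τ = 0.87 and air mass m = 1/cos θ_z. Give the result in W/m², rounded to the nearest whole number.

Hour angle H = 15° × (12.75 − 12) = 11.25°.
cos θ_z = sin φ sin δ + cos φ cos δ cos H = (-0.6896)(0.0924) + (0.7242)(0.9957)(0.9808) = 0.6435.
Air mass m = 1/cos θ_z = 1/0.6435 = 1.554; τ^m = 0.87^1.554 = 0.8054.
Surface direct beam = 1370 × 0.6435 × 0.8054 = 710.04 W/m².

710 W/m²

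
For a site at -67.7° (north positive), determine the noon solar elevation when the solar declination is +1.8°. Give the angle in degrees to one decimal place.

20.5°

At local solar noon the hour angle is zero, so the elevation is 90° − |φ − δ| = 90° − |-67.7° − (1.8°)| = 90° − 69.5° = 20.5°.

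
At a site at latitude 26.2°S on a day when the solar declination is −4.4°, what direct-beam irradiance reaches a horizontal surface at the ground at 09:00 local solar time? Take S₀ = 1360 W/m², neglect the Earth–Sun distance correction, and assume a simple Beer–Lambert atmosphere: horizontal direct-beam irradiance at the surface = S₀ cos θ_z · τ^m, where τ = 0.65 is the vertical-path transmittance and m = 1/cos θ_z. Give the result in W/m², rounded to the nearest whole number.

475 W/m²

Hour angle H = 15° × (9 − 12) = -45.00°.
cos θ_z = sin φ sin δ + cos φ cos δ cos H = (-0.4415)(-0.0767) + (0.8973)(0.9971)(0.7071) = 0.6665.
Air mass m = 1/cos θ_z = 1/0.6665 = 1.500; τ^m = 0.65^1.500 = 0.5240.
Surface direct beam = 1360 × 0.6665 × 0.5240 = 474.97 W/m².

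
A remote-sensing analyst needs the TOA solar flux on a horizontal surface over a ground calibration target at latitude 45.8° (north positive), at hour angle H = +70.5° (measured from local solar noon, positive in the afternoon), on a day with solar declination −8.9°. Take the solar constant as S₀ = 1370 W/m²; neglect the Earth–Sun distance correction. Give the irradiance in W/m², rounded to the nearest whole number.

With φ = 45.8°, δ = -8.9°, H = 70.50°: sin φ sin δ = -0.1109, cos φ cos δ cos H = 0.2299, so cos θ_z = 0.1190.
Top-of-atmosphere irradiance = S₀ cos θ_z = 1370 × 0.1190 = 163.03 W/m².

163 W/m²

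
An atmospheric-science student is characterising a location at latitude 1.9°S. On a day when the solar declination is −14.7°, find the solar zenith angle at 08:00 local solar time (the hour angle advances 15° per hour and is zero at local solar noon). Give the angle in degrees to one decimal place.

Hour angle H = 15° × (8 − 12) = -60.00°.
With φ = -1.9°, δ = -14.7°, H = -60.00°: sin φ sin δ = 0.0084, cos φ cos δ cos H = 0.4834, so cos θ_z = 0.4918.
θ_z = arccos(0.4918) = 60.54°.

60.5°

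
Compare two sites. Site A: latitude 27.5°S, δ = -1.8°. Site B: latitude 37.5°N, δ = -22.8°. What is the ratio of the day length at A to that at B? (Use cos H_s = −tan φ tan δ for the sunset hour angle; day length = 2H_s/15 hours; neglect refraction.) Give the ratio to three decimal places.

A: H_s = arccos(−tan -27.5° · tan -1.8°) = 90.94°, so 2H_s/15 = 12.1253 h.
B: H_s = arccos(−tan 37.5° · tan -22.8°) = 71.18°, so 2H_s/15 = 9.4907 h.
Ratio A/B = 12.1253 / 9.4907 = 1.2776.

1.278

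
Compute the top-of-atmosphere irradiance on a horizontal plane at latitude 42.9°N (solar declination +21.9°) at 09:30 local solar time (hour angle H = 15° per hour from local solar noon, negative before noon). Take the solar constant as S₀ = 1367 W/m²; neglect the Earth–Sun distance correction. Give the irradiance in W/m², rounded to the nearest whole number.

Hour angle H = 15° × (9.5 − 12) = -37.50°.
cos θ_z = sin φ sin δ + cos φ cos δ cos H = (0.6807)(0.3730) + (0.7325)(0.9278)(0.7934) = 0.7931.
Top-of-atmosphere irradiance = S₀ cos θ_z = 1367 × 0.7931 = 1084.17 W/m².

1084 W/m²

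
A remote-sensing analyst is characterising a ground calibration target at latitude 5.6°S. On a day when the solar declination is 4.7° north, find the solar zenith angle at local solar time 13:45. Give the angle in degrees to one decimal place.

28.2°

Hour angle H = 15° × (13.75 − 12) = 26.25°.
cos θ_z = sin φ sin δ + cos φ cos δ cos H = (-0.0976)(0.0819) + (0.9952)(0.9966)(0.8969) = 0.8816.
θ_z = arccos(0.8816) = 28.16°.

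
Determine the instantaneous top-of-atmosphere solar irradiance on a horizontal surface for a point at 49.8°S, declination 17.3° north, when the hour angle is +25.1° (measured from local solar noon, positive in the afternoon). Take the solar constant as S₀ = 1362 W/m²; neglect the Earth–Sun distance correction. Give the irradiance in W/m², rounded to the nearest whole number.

451 W/m²

With φ = -49.8°, δ = 17.3°, H = 25.10°: sin φ sin δ = -0.2271, cos φ cos δ cos H = 0.5581, so cos θ_z = 0.3310.
Top-of-atmosphere irradiance = S₀ cos θ_z = 1362 × 0.3310 = 450.82 W/m².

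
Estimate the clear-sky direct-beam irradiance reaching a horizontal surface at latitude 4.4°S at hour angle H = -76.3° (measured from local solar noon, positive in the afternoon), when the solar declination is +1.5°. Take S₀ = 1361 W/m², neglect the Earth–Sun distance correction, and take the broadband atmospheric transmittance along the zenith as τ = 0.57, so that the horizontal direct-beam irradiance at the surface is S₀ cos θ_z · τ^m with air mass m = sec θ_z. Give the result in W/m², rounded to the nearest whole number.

29 W/m²

With φ = -4.4°, δ = 1.5°, H = -76.30°: sin φ sin δ = -0.0020, cos φ cos δ cos H = 0.2361, so cos θ_z = 0.2341.
Air mass m = 1/cos θ_z = 1/0.2341 = 4.272; τ^m = 0.57^4.272 = 0.0906.
Surface direct beam = 1361 × 0.2341 × 0.0906 = 28.87 W/m².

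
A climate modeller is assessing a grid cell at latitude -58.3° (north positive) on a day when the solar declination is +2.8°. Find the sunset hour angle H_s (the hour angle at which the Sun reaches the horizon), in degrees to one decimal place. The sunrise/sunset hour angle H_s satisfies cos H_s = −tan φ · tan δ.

−tan φ tan δ = −(-1.6191)(0.0489) = 0.0792; H_s = arccos(0.0792) = 85.46°.

85.5°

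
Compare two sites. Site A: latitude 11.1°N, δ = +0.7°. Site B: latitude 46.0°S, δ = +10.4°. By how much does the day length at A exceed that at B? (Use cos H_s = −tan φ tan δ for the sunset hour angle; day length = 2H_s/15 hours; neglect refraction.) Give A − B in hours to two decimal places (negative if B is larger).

A: H_s = arccos(−tan 11.1° · tan 0.7°) = 90.14°, so 2H_s/15 = 12.0187 h.
B: H_s = arccos(−tan -46.0° · tan 10.4°) = 79.04°, so 2H_s/15 = 10.5387 h.
A − B = 12.0187 − 10.5387 = 1.4800 h.

+1.48 h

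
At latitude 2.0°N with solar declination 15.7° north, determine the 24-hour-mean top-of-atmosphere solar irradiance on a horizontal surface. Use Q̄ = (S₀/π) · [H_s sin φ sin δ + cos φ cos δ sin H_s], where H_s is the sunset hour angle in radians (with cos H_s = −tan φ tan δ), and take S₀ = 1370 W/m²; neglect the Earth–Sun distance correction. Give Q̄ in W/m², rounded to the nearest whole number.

cos H_s = −tan(2.0°) · tan(15.7°) = -0.0098, so H_s = arccos(-0.0098) = 90.56°. In radians, H_s = 1.5806.
H_s sin φ sin δ = 1.5806 × 0.0349 × 0.2706 = 0.0149.
cos φ cos δ sin H_s = 0.9994 × 0.9627 × 1.0000 = 0.9621.
Q̄ = (1370/π) × (0.0149 + 0.9621) = 436.08 × 0.9770 = 426.05 W/m².

426 W/m²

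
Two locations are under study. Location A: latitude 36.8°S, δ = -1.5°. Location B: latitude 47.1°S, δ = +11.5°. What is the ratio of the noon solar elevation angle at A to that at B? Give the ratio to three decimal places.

A: 90° − |-36.8 − (-1.5)| = 54.70°.
B: 90° − |-47.1 − (11.5)| = 31.40°.
Ratio A/B = 54.7000 / 31.4000 = 1.7420.

1.742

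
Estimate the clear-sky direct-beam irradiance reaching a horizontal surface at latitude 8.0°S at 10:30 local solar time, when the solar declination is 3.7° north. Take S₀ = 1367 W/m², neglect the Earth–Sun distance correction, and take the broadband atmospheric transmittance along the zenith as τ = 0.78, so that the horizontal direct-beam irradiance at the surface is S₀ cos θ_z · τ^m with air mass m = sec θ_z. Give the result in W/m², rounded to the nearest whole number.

Hour angle H = 15° × (10.5 − 12) = -22.50°.
cos θ_z = sin φ sin δ + cos φ cos δ cos H = (-0.1392)(0.0645) + (0.9903)(0.9979)(0.9239) = 0.9040.
Air mass m = 1/cos θ_z = 1/0.9040 = 1.106; τ^m = 0.78^1.106 = 0.7597.
Surface direct beam = 1367 × 0.9040 × 0.7597 = 938.81 W/m².

939 W/m²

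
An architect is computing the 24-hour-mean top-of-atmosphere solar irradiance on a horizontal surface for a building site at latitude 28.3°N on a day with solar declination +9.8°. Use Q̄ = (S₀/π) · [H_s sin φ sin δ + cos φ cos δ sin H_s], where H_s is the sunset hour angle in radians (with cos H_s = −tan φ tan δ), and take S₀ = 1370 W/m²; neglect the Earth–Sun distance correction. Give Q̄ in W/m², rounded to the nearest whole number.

cos H_s = −tan(28.3°) · tan(9.8°) = -0.0930, so H_s = arccos(-0.0930) = 95.34°. In radians, H_s = 1.6640.
H_s sin φ sin δ = 1.6640 × 0.4741 × 0.1702 = 0.1343.
cos φ cos δ sin H_s = 0.8805 × 0.9854 × 0.9957 = 0.8639.
Q̄ = (1370/π) × (0.1343 + 0.8639) = 436.08 × 0.9982 = 435.30 W/m².

435 W/m²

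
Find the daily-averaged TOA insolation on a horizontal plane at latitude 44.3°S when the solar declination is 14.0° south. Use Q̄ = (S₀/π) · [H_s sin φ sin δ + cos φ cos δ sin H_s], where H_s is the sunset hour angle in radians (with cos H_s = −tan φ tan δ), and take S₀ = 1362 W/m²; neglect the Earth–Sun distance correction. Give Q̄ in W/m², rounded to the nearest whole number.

425 W/m²

The sunset hour angle satisfies cos H_s = −tan φ tan δ = -0.2433, giving H_s = 104.08°. In radians, H_s = 1.8165.
H_s sin φ sin δ = 1.8165 × -0.6984 × -0.2419 = 0.3069.
cos φ cos δ sin H_s = 0.7157 × 0.9703 × 0.9700 = 0.6736.
Q̄ = (1362/π) × (0.3069 + 0.6736) = 433.54 × 0.9805 = 425.09 W/m².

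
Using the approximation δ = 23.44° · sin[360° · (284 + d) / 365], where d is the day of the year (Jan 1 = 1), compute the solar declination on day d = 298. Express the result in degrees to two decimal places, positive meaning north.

-13.12°

360 × (284 + 298) / 365 = 574.027°; sin(574.027°) = -0.5596.
δ = 23.44 × -0.5596 = -13.117° ≈ -13.12°.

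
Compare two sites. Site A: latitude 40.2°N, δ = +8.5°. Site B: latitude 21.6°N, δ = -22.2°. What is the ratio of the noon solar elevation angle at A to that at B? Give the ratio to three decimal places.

1.262

A: 90° − |40.2 − (8.5)| = 58.30°.
B: 90° − |21.6 − (-22.2)| = 46.20°.
Ratio A/B = 58.3000 / 46.2000 = 1.2619.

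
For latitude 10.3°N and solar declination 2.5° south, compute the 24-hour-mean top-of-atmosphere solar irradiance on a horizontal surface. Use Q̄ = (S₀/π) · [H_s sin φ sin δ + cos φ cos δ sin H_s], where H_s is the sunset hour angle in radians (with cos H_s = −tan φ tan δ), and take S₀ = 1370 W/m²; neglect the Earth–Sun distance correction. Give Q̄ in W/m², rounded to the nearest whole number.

cos H_s = −tan(10.3°) · tan(-2.5°) = 0.0079, so H_s = arccos(0.0079) = 89.55°. In radians, H_s = 1.5629.
H_s sin φ sin δ = 1.5629 × 0.1788 × -0.0436 = -0.0122.
cos φ cos δ sin H_s = 0.9839 × 0.9990 × 1.0000 = 0.9829.
Q̄ = (1370/π) × (-0.0122 + 0.9829) = 436.08 × 0.9707 = 423.30 W/m².

423 W/m²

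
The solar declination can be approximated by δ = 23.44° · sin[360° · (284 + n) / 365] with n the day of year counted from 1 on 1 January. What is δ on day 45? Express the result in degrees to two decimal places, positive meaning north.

-13.61°

360 × (284 + 45) / 365 = 324.493°; sin(324.493°) = -0.5808.
δ = 23.44 × -0.5808 = -13.614° ≈ -13.61°.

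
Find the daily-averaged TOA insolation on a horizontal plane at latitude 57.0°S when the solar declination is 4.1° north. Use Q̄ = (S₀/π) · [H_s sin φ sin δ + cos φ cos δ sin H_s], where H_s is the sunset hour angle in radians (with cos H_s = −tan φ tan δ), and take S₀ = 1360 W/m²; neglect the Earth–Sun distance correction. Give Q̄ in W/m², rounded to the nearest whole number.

196 W/m²

−tan φ tan δ = −(-1.5399)(0.0717) = 0.1104; H_s = arccos(0.1104) = 83.66°. In radians, H_s = 1.4601.
H_s sin φ sin δ = 1.4601 × -0.8387 × 0.0715 = -0.0876.
cos φ cos δ sin H_s = 0.5446 × 0.9974 × 0.9939 = 0.5399.
Q̄ = (1360/π) × (-0.0876 + 0.5399) = 432.90 × 0.4523 = 195.80 W/m².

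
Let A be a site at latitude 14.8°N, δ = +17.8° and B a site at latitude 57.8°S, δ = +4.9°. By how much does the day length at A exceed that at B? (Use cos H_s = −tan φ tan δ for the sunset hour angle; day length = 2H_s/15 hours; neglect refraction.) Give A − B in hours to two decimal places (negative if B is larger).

+1.69 h

A: H_s = arccos(−tan 14.8° · tan 17.8°) = 94.87°, so 2H_s/15 = 12.6493 h.
B: H_s = arccos(−tan -57.8° · tan 4.9°) = 82.18°, so 2H_s/15 = 10.9573 h.
A − B = 12.6493 − 10.9573 = 1.6920 h.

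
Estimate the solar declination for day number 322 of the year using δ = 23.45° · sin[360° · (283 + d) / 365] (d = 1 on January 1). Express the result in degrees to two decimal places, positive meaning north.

360 × (283 + 322) / 365 = 596.712°; sin(596.712°) = -0.8359.
δ = 23.45 × -0.8359 = -19.602° ≈ -19.60°.

-19.60°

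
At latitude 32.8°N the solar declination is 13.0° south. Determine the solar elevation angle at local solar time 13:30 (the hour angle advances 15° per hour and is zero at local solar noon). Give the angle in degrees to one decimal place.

Hour angle H = 15° × (13.5 − 12) = 22.50°.
With φ = 32.8°, δ = -13.0°, H = 22.50°: sin φ sin δ = -0.1219, cos φ cos δ cos H = 0.7567, so cos θ_z = 0.6348.
θ_z = arccos(0.6348) = 50.59°, so the elevation is 90° − 50.59° = 39.41°.

39.4°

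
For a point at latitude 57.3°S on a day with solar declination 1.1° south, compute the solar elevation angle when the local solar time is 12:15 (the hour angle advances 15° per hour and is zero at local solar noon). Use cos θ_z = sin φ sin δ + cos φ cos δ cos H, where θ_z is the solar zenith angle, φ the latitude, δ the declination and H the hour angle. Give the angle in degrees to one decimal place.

33.7°

Hour angle H = 15° × (12.25 − 12) = 3.75°.
With φ = -57.3°, δ = -1.1°, H = 3.75°: sin φ sin δ = 0.0162, cos φ cos δ cos H = 0.5390, so cos θ_z = 0.5552.
θ_z = arccos(0.5552) = 56.28°, so the elevation is 90° − 56.28° = 33.72°.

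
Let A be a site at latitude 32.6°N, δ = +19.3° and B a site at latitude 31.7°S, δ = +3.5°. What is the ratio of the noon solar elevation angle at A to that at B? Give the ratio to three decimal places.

1.400

A: 90° − |32.6 − (19.3)| = 76.70°.
B: 90° − |-31.7 − (3.5)| = 54.80°.
Ratio A/B = 76.7000 / 54.8000 = 1.3996.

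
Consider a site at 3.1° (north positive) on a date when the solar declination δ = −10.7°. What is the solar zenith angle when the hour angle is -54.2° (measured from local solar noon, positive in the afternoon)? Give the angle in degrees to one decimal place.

55.7°

With φ = 3.1°, δ = -10.7°, H = -54.20°: sin φ sin δ = -0.0100, cos φ cos δ cos H = 0.5739, so cos θ_z = 0.5639.
θ_z = arccos(0.5639) = 55.67°.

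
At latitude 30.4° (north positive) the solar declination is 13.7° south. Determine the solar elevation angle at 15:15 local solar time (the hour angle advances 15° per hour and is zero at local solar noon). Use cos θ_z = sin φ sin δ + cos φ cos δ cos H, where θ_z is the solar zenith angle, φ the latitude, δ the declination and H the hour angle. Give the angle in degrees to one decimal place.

Hour angle H = 15° × (15.25 − 12) = 48.75°.
cos θ_z = sin(30.4°) sin(-13.7°) + cos(30.4°) cos(-13.7°) cos(48.75°) = -0.1198 + 0.5525 = 0.4327.
θ_z = arccos(0.4327) = 64.36°, so the elevation is 90° − 64.36° = 25.64°.

25.6°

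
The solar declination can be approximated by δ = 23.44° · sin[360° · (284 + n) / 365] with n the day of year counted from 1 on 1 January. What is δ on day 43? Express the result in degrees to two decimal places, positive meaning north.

360 × (284 + 43) / 365 = 322.521°; sin(322.521°) = -0.6085.
δ = 23.44 × -0.6085 = -14.263° ≈ -14.26°.

-14.26°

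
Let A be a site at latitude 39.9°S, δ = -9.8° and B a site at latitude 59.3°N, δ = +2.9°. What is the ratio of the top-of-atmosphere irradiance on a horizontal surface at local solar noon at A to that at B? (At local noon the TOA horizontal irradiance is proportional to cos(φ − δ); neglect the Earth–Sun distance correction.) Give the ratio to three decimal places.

A: cos θ_z = cos(-39.9° − (-9.8°)) = 0.8652.
B: cos θ_z = cos(59.3° − (2.9°)) = 0.5534.
Ratio A/B = 0.8652 / 0.5534 = 1.5634.

1.563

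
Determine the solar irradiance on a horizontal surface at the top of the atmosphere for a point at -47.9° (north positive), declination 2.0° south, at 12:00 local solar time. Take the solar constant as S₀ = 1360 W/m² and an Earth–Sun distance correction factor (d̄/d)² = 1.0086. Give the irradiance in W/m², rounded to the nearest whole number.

955 W/m²

Hour angle H = 15° × (12 − 12) = 0.00°.
cos θ_z = sin φ sin δ + cos φ cos δ cos H = (-0.7420)(-0.0349) + (0.6704)(0.9994)(1.0000) = 0.6959.
Top-of-atmosphere irradiance = S₀ (d̄/d)² cos θ_z = 1360 × 1.0086 × 0.6959 = 954.56 W/m².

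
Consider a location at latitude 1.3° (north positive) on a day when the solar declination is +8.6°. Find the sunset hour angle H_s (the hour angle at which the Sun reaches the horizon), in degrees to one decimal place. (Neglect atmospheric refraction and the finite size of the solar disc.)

90.2°

cos H_s = −tan(1.3°) · tan(8.6°) = -0.0034, so H_s = arccos(-0.0034) = 90.19°.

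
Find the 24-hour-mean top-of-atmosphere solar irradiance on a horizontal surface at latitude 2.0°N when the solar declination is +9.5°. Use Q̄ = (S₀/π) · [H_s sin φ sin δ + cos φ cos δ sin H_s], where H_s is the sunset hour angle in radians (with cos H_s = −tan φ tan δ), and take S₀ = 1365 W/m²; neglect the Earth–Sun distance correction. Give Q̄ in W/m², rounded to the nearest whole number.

cos H_s = −tan(2.0°) · tan(9.5°) = -0.0058, so H_s = arccos(-0.0058) = 90.33°. In radians, H_s = 1.5766.
H_s sin φ sin δ = 1.5766 × 0.0349 × 0.1650 = 0.0091.
cos φ cos δ sin H_s = 0.9994 × 0.9863 × 1.0000 = 0.9857.
Q̄ = (1365/π) × (0.0091 + 0.9857) = 434.49 × 0.9948 = 432.23 W/m².

432 W/m²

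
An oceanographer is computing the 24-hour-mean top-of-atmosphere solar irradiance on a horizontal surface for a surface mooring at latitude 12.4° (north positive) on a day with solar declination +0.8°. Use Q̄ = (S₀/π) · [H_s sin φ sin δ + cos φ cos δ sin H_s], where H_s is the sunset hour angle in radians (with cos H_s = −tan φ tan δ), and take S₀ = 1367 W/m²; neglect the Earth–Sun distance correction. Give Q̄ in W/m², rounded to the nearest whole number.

cos H_s = −tan(12.4°) · tan(0.8°) = -0.0031, so H_s = arccos(-0.0031) = 90.18°. In radians, H_s = 1.5739.
H_s sin φ sin δ = 1.5739 × 0.2147 × 0.0140 = 0.0047.
cos φ cos δ sin H_s = 0.9767 × 0.9999 × 1.0000 = 0.9766.
Q̄ = (1367/π) × (0.0047 + 0.9766) = 435.13 × 0.9813 = 426.99 W/m².

427 W/m²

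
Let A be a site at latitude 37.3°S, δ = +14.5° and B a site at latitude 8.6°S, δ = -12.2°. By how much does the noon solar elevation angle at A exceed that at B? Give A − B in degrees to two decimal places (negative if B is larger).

A: 90° − |-37.3 − (14.5)| = 38.20°.
B: 90° − |-8.6 − (-12.2)| = 86.40°.
A − B = 38.20 − 86.40 = -48.20°.

-48.20°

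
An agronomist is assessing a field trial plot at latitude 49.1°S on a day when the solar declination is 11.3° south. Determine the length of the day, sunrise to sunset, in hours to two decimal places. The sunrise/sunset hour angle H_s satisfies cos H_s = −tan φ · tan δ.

13.78 hours

cos H_s = −tan(-49.1°) · tan(-11.3°) = -0.2307, so H_s = arccos(-0.2307) = 103.34°.
Day length = 2 H_s / 15° h⁻¹ = 206.68° / 15 = 13.779 h.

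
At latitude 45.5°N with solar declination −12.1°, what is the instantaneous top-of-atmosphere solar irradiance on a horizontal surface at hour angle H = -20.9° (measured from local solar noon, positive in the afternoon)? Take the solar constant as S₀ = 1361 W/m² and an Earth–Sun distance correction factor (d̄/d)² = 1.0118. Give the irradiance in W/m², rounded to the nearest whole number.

cos θ_z = sin(45.5°) sin(-12.1°) + cos(45.5°) cos(-12.1°) cos(-20.90°) = -0.1495 + 0.6402 = 0.4907.
Top-of-atmosphere irradiance = S₀ (d̄/d)² cos θ_z = 1361 × 1.0118 × 0.4907 = 675.72 W/m².

676 W/m²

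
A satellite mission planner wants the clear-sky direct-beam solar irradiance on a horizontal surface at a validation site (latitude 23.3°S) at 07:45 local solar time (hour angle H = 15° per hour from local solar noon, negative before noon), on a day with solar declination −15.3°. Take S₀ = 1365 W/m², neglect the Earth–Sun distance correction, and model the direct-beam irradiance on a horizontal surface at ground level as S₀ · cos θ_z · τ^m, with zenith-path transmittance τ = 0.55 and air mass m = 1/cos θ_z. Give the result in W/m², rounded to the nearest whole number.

203 W/m²

Hour angle H = 15° × (7.75 − 12) = -63.75°.
cos θ_z = sin φ sin δ + cos φ cos δ cos H = (-0.3955)(-0.2639) + (0.9184)(0.9646)(0.4423) = 0.4962.
Air mass m = 1/cos θ_z = 1/0.4962 = 2.015; τ^m = 0.55^2.015 = 0.2998.
Surface direct beam = 1365 × 0.4962 × 0.2998 = 203.06 W/m².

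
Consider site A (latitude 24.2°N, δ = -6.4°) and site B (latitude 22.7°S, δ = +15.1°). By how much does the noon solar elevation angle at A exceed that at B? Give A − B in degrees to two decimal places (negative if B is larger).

+7.20°

A: 90° − |24.2 − (-6.4)| = 59.40°.
B: 90° − |-22.7 − (15.1)| = 52.20°.
A − B = 59.40 − 52.20 = 7.20°.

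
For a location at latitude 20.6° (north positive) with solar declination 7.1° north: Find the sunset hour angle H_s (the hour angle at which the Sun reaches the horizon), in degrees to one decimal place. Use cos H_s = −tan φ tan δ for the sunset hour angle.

The sunset hour angle satisfies cos H_s = −tan φ tan δ = -0.0468, giving H_s = 92.68°.

92.7°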